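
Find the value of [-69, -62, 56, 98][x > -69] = keep x where x > -69: -69✗, -62✓, 56✓, 98✓
= [-62, 56, 98]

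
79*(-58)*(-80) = 366560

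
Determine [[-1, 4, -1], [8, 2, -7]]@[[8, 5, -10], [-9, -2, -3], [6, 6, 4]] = C[0][0] = (-1)*(8) + (4)*(-9) + (-1)*(6) = -50
C[0][1] = (-1)*(5) + (4)*(-2) + (-1)*(6) = -19
C[0][2] = (-1)*(-10) + (4)*(-3) + (-1)*(4) = -6
C[1][0] = (8)*(8) + (2)*(-9) + (-7)*(6) = 4
C[1][1] = (8)*(5) + (2)*(-2) + (-7)*(6) = -6
C[1][2] = (8)*(-10) + (2)*(-3) + (-7)*(4) = -114
= [[-50, -19, -6], [4, -6, -114]]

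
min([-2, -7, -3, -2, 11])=-7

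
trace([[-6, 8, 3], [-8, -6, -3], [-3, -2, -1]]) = diagonal: (-6) + (-6) + (-1)
= -13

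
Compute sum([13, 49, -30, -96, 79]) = 13 + 49 + (-30) + (-96) + 79
= 15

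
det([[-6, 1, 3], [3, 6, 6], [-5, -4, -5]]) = 75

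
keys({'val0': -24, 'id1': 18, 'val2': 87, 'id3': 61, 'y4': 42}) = ['val0', 'id1', 'val2', 'id3', 'y4']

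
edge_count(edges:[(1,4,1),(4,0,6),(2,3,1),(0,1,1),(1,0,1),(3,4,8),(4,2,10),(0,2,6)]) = 8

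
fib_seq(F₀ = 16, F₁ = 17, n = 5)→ [16, 17, 33, 50, 83]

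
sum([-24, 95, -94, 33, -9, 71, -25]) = (-24) + 95 + (-94) + 33 + (-9) + 71 + (-25)
= 47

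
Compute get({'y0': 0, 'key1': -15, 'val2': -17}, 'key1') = -15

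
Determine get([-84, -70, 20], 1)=-70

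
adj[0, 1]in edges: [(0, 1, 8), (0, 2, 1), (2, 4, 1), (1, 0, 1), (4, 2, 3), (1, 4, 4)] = 8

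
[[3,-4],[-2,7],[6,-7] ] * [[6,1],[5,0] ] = C[0][0] = (3)*(6) + (-4)*(5) = -2
C[0][1] = (3)*(1) + (-4)*(0) = 3
C[1][0] = (-2)*(6) + (7)*(5) = 23
C[1][1] = (-2)*(1) + (7)*(0) = -2
C[2][0] = (6)*(6) + (-7)*(5) = 1
C[2][1] = (6)*(1) + (-7)*(0) = 6
= [[-2, 3], [23, -2], [1, 6]]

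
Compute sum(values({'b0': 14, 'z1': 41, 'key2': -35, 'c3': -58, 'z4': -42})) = -80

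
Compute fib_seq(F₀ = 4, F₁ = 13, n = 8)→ [4, 13, 17, 30, 47, 77, 124, 201]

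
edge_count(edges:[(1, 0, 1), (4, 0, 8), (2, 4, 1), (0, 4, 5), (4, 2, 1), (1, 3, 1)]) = 6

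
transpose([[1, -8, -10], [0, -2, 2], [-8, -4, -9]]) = [[1, 0, -8], [-8, -2, -4], [-10, 2, -9]]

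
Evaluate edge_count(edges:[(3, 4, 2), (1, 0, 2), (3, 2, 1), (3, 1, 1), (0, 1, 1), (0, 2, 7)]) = 6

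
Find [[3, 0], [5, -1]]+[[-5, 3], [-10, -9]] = [[-2, 3], [-5, -10]]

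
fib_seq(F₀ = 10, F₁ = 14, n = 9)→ F_2 = F_1 + F_0 = 24
F_3 = F_2 + F_1 = 38
F_4 = F_3 + F_2 = 62
...
= [10, 14, 24, 38, 62, 100, 162, 262, 424]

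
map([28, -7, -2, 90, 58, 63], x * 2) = 28*2=56, -7*2=-14, -2*2=-4, 90*2=180, 58*2=116, 63*2=126
= [56, -14, -4, 180, 116, 126]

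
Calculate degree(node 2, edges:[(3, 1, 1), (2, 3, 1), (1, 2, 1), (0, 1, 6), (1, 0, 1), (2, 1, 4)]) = 3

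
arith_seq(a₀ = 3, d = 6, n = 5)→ [3, 9, 15, 21, 27]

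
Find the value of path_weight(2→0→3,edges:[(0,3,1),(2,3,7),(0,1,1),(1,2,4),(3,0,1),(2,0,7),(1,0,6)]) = 8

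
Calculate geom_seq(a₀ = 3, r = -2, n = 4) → a_0 = 3*(-2)^0 = 3
a_1 = 3*(-2)^1 = -6
a_2 = 3*(-2)^2 = 12
...
= [3, -6, 12, -24]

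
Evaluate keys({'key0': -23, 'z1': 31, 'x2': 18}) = ['key0', 'z1', 'x2']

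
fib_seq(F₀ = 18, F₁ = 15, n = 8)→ F_2 = F_1 + F_0 = 33
F_3 = F_2 + F_1 = 48
F_4 = F_3 + F_2 = 81
...
= [18, 15, 33, 48, 81, 129, 210, 339]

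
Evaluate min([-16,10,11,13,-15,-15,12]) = -16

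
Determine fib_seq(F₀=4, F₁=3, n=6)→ [4, 3, 7, 10, 17, 27]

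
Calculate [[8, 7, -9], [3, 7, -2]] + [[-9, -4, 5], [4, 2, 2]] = [[-1, 3, -4], [7, 9, 0]]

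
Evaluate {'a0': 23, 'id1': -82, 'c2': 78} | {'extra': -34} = {'a0': 23, 'id1': -82, 'c2': 78, 'extra': -34}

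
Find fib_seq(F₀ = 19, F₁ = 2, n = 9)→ [19, 2, 21, 23, 44, 67, 111, 178, 289]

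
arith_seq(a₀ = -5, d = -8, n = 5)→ [-5, -13, -21, -29, -37]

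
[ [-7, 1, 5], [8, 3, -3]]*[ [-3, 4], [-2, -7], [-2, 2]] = C[0][0] = (-7)*(-3) + (1)*(-2) + (5)*(-2) = 9
C[0][1] = (-7)*(4) + (1)*(-7) + (5)*(2) = -25
C[1][0] = (8)*(-3) + (3)*(-2) + (-3)*(-2) = -24
C[1][1] = (8)*(4) + (3)*(-7) + (-3)*(2) = 5
= [[9, -25], [-24, 5]]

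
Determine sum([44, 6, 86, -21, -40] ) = 75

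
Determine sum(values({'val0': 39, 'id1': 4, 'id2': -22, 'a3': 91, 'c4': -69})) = 39 + 4 + (-22) + 91 + (-69)
= 43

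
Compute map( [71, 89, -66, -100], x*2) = [142, 178, -132, -200]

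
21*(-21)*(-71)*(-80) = -2504880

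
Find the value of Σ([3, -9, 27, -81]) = 3 + -9 + 27 + -81
= -60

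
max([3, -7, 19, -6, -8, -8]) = 19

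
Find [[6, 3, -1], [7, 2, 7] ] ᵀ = [[6, 7], [3, 2], [-1, 7]]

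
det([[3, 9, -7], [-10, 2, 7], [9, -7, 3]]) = (1)*(3)*det([[2, 7], [-7, 3]]) + (-1)*(9)*det([[-10, 7], [9, 3]]) + (1)*(-7)*det([[-10, 2], [9, -7]])
= 165 + 837 + -364
= 638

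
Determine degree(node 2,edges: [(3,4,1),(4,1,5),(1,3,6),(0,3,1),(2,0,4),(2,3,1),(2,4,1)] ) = incident: (2,0), (2,3), (2,4)
= 3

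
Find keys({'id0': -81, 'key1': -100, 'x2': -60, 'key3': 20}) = ['id0', 'key1', 'x2', 'key3']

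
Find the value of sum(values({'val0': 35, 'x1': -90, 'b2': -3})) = 35 + (-90) + (-3)
= -58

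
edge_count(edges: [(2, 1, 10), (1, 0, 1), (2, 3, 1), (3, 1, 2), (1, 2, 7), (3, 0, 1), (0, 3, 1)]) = 7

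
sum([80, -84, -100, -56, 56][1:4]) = slice → [-84, -100, -56]
(-84) + (-100) + (-56)
= -240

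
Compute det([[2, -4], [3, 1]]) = (2)*(1) - (-4)*(3)
= 14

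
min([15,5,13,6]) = 5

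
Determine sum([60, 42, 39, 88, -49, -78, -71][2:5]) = slice → [39, 88, -49]
39 + 88 + (-49)
= 78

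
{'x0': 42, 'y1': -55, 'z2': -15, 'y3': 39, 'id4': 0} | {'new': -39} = {'x0': 42, 'y1': -55, 'z2': -15, 'y3': 39, 'id4': 0, 'new': -39}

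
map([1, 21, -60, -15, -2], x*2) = 1*2=2, 21*2=42, -60*2=-120, -15*2=-30, -2*2=-4
= [2, 42, -120, -30, -4]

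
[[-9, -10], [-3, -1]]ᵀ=[[-9, -3], [-10, -1]]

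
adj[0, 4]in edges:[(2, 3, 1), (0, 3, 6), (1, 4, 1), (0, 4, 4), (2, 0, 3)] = 4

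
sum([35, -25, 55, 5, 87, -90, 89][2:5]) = 147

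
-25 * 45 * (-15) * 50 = 843750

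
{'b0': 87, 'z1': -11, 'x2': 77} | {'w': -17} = {'b0': 87, 'z1': -11, 'x2': 77, 'w': -17}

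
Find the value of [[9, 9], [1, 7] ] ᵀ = [[9, 1], [9, 7]]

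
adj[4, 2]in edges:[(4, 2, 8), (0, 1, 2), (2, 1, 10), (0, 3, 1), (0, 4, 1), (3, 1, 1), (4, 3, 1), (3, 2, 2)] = 8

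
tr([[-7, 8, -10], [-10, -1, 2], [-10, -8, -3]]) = diagonal: (-7) + (-1) + (-3)
= -11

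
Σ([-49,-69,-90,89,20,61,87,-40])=(-49) + (-69) + (-90) + 89 + 20 + 61 + 87 + (-40)
= 9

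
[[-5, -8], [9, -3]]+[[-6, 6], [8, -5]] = [[-11, -2], [17, -8]]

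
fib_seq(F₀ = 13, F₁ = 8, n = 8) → [13, 8, 21, 29, 50, 79, 129, 208]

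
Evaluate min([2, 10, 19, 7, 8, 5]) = 2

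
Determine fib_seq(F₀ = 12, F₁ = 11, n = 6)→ [12, 11, 23, 34, 57, 91]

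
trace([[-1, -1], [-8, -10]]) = diagonal: (-1) + (-10)
= -11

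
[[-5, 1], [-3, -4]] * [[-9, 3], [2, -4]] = [[47, -19], [19, 7]]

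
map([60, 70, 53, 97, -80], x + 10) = 60+10=70, 70+10=80, 53+10=63, 97+10=107, -80+10=-70
= [70, 80, 63, 107, -70]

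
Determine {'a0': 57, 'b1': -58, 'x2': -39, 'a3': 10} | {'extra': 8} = {'a0': 57, 'b1': -58, 'x2': -39, 'a3': 10, 'extra': 8}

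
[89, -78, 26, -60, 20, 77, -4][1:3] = [-78, 26]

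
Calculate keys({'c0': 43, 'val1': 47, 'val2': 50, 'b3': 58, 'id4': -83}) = ['c0', 'val1', 'val2', 'b3', 'id4']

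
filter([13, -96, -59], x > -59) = [13]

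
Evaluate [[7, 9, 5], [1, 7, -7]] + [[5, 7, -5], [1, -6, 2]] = [[12, 16, 0], [2, 1, -5]]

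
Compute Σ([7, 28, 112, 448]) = 595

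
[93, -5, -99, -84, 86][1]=-5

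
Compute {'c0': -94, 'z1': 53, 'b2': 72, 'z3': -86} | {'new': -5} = {'c0': -94, 'z1': 53, 'b2': 72, 'z3': -86, 'new': -5}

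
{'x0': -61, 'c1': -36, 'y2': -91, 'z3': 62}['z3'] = 62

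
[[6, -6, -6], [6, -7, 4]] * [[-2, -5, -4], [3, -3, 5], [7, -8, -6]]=[[-72, 36, -18], [-5, -41, -83]]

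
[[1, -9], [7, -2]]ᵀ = [[1, 7], [-9, -2]]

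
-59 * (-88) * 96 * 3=1495296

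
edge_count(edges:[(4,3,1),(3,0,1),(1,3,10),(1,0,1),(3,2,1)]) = 5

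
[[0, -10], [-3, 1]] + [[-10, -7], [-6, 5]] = [[-10, -17], [-9, 6]]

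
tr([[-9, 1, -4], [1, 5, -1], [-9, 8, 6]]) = 2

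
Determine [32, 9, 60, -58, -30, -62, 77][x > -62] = keep x where x > -62: 32✓, 9✓, 60✓, -58✓, -30✓, -62✗, 77✓
= [32, 9, 60, -58, -30, 77]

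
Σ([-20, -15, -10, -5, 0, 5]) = -45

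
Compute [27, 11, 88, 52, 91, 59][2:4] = [88, 52]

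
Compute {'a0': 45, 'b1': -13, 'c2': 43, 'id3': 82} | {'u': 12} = {'a0': 45, 'b1': -13, 'c2': 43, 'id3': 82, 'u': 12}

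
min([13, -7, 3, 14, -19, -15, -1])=-19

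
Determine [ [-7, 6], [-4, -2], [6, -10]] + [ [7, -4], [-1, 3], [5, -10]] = [[0, 2], [-5, 1], [11, -20]]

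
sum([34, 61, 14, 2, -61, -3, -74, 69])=34 + 61 + 14 + 2 + (-61) + (-3) + (-74) + 69
= 42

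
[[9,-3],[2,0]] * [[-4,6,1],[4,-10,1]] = [[-48, 84, 6], [-8, 12, 2]]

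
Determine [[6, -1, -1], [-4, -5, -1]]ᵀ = [[6, -4], [-1, -5], [-1, -1]]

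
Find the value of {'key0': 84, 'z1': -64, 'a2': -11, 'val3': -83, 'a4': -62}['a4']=-62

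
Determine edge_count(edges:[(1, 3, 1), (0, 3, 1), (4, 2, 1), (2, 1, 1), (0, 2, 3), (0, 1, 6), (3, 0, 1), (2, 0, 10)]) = 8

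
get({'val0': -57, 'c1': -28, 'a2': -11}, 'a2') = -11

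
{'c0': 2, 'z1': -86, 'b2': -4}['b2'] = -4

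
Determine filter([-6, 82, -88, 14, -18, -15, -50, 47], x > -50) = [-6, 82, 14, -18, -15, 47]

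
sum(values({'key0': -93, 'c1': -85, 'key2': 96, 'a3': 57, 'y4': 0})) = -25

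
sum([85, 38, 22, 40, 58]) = 85 + 38 + 22 + 40 + 58
= 243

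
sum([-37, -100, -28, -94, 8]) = -251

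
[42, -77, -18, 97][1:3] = [-77, -18]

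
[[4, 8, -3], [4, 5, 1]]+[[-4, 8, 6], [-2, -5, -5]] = [[0, 16, 3], [2, 0, -4]]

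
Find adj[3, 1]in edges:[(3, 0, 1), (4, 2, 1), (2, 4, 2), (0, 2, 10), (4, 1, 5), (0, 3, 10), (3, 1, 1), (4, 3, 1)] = 1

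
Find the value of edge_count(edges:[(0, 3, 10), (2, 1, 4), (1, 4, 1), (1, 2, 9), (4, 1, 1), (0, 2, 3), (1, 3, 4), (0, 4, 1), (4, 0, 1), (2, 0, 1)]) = 10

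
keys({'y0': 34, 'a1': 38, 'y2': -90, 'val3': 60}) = ['y0', 'a1', 'y2', 'val3']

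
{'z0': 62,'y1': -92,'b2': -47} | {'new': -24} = {'z0': 62, 'y1': -92, 'b2': -47, 'new': -24}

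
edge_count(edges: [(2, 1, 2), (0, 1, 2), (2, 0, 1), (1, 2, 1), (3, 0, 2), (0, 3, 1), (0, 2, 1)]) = 7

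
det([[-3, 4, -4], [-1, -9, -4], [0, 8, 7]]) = (1)*(-3)*det([[-9, -4], [8, 7]]) + (-1)*(4)*det([[-1, -4], [0, 7]]) + (1)*(-4)*det([[-1, -9], [0, 8]])
= 93 + 28 + 32
= 153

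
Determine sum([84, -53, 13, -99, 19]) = -36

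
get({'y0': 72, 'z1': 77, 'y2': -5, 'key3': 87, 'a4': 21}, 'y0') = 72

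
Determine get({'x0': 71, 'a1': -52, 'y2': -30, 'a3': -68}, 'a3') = -68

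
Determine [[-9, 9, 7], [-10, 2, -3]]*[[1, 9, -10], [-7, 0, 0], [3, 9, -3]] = C[0][0] = (-9)*(1) + (9)*(-7) + (7)*(3) = -51
C[0][1] = (-9)*(9) + (9)*(0) + (7)*(9) = -18
C[0][2] = (-9)*(-10) + (9)*(0) + (7)*(-3) = 69
C[1][0] = (-10)*(1) + (2)*(-7) + (-3)*(3) = -33
C[1][1] = (-10)*(9) + (2)*(0) + (-3)*(9) = -117
C[1][2] = (-10)*(-10) + (2)*(0) + (-3)*(-3) = 109
= [[-51, -18, 69], [-33, -117, 109]]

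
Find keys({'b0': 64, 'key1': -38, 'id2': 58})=['b0', 'key1', 'id2']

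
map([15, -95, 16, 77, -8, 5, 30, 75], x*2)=[30, -190, 32, 154, -16, 10, 60, 150]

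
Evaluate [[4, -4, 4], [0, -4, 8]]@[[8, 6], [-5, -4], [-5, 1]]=[[32, 44], [-20, 24]]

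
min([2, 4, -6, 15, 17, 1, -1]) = -6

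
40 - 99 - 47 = -106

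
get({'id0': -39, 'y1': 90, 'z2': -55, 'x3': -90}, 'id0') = -39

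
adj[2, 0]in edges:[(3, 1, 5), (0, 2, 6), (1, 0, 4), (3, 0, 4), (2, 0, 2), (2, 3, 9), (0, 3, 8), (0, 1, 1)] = 2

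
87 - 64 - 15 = 8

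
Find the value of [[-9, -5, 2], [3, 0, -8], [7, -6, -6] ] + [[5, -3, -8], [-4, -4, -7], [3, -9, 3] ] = [[-4, -8, -6], [-1, -4, -15], [10, -15, -3]]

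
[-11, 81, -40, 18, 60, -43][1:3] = [81, -40]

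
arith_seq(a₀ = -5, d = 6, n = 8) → [-5, 1, 7, 13, 19, 25, 31, 37]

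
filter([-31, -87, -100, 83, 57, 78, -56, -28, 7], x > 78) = keep x where x > 78: -31✗, -87✗, -100✗, 83✓, 57✗, 78✗, -56✗, -28✗, 7✗
= [83]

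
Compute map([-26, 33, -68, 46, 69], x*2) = -26*2=-52, 33*2=66, -68*2=-136, 46*2=92, 69*2=138
= [-52, 66, -136, 92, 138]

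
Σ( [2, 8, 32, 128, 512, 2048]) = 2730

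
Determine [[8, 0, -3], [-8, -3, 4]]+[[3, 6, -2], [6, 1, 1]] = [[11, 6, -5], [-2, -2, 5]]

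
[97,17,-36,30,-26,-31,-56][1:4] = [17, -36, 30]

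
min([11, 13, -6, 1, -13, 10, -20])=-20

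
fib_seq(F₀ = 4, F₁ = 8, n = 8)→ F_2 = F_1 + F_0 = 12
F_3 = F_2 + F_1 = 20
F_4 = F_3 + F_2 = 32
...
= [4, 8, 12, 20, 32, 52, 84, 136]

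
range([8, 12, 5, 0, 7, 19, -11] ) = 30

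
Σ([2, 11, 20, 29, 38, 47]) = 2 + 11 + 20 + 29 + 38 + 47
= 147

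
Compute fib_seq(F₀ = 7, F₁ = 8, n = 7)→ [7, 8, 15, 23, 38, 61, 99]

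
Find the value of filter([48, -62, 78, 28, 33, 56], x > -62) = keep x where x > -62: 48✓, -62✗, 78✓, 28✓, 33✓, 56✓
= [48, 78, 28, 33, 56]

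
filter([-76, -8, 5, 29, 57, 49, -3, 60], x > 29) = [57, 49, 60]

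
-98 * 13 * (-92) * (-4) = -468832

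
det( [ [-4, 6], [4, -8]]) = 8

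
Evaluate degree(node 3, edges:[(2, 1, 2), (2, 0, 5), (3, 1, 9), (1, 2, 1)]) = 1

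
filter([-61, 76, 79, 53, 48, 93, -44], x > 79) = [93]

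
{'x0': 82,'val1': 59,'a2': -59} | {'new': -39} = {'x0': 82, 'val1': 59, 'a2': -59, 'new': -39}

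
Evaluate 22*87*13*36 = 895752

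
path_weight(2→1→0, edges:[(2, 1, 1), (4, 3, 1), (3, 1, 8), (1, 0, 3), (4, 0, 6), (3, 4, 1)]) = 4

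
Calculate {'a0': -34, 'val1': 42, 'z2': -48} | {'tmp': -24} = {'a0': -34, 'val1': 42, 'z2': -48, 'tmp': -24}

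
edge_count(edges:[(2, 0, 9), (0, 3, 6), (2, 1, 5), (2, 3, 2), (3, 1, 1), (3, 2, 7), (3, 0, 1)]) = 7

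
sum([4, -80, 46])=-30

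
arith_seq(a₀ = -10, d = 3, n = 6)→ a_0 = -10 + 0*3 = -10
a_1 = -10 + 1*3 = -7
a_2 = -10 + 2*3 = -4
...
= [-10, -7, -4, -1, 2, 5]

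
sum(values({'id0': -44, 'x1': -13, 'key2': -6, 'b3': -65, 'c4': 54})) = (-44) + (-13) + (-6) + (-65) + 54
= -74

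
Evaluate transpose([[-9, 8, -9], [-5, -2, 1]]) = [[-9, -5], [8, -2], [-9, 1]]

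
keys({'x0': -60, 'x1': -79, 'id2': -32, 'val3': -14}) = ['x0', 'x1', 'id2', 'val3']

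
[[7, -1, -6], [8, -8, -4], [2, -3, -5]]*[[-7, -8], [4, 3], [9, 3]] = [[-107, -77], [-124, -100], [-71, -40]]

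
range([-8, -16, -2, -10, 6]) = 22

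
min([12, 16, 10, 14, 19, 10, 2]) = 2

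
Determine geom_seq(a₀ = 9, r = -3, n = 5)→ [9, -27, 81, -243, 729]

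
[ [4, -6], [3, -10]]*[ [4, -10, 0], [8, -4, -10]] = C[0][0] = (4)*(4) + (-6)*(8) = -32
C[0][1] = (4)*(-10) + (-6)*(-4) = -16
C[0][2] = (4)*(0) + (-6)*(-10) = 60
C[1][0] = (3)*(4) + (-10)*(8) = -68
C[1][1] = (3)*(-10) + (-10)*(-4) = 10
C[1][2] = (3)*(0) + (-10)*(-10) = 100
= [[-32, -16, 60], [-68, 10, 100]]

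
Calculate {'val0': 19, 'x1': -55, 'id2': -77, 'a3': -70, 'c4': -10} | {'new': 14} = {'val0': 19, 'x1': -55, 'id2': -77, 'a3': -70, 'c4': -10, 'new': 14}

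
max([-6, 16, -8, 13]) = 16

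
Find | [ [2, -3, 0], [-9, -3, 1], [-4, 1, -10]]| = (1)*(2)*det([[-3, 1], [1, -10]]) + (-1)*(-3)*det([[-9, 1], [-4, -10]]) + (1)*(0)*det([[-9, -3], [-4, 1]])
= 58 + 282 + 0
= 340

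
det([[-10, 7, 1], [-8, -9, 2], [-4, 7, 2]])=(1)*(-10)*det([[-9, 2], [7, 2]]) + (-1)*(7)*det([[-8, 2], [-4, 2]]) + (1)*(1)*det([[-8, -9], [-4, 7]])
= 320 + 56 + -92
= 284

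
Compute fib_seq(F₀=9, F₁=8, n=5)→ [9, 8, 17, 25, 42]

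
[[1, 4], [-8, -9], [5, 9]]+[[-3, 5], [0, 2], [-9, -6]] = [[-2, 9], [-8, -7], [-4, 3]]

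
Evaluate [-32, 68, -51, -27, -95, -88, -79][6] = -79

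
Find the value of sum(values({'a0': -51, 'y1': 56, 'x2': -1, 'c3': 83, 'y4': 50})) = 137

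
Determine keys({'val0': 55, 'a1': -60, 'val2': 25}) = ['val0', 'a1', 'val2']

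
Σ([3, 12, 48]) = 3 + 12 + 48
= 63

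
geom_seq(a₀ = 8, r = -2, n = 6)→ a_0 = 8*(-2)^0 = 8
a_1 = 8*(-2)^1 = -16
a_2 = 8*(-2)^2 = 32
...
= [8, -16, 32, -64, 128, -256]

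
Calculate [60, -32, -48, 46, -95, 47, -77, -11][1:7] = [-32, -48, 46, -95, 47, -77]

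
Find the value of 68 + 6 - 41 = 33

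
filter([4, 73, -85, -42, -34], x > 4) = keep x where x > 4: 4✗, 73✓, -85✗, -42✗, -34✗
= [73]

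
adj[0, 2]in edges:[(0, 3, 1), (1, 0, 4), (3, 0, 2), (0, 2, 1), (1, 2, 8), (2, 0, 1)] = 1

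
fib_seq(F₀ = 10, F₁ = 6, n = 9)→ [10, 6, 16, 22, 38, 60, 98, 158, 256]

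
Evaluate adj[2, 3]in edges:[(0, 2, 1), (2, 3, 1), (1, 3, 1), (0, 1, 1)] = 1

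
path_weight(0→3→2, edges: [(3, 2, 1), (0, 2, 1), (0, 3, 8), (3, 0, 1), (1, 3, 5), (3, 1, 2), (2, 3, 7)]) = w(0→3)=8 + w(3→2)=1
= 9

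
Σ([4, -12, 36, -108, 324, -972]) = 4 + -12 + 36 + -108 + 324 + -972
= -728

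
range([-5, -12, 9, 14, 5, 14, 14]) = 26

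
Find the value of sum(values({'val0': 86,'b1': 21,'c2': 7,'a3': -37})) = 77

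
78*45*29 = 101790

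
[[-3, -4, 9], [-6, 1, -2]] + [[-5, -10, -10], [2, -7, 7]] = [[-8, -14, -1], [-4, -6, 5]]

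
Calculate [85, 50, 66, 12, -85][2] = 66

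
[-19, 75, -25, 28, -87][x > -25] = keep x where x > -25: -19✓, 75✓, -25✗, 28✓, -87✗
= [-19, 75, 28]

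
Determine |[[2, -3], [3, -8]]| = (2)*(-8) - (-3)*(3)
= -7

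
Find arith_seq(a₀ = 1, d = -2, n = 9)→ [1, -1, -3, -5, -7, -9, -11, -13, -15]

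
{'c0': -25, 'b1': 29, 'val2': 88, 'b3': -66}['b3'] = -66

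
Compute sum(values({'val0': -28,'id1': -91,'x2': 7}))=-112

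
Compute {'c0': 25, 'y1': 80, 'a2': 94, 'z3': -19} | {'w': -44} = {'c0': 25, 'y1': 80, 'a2': 94, 'z3': -19, 'w': -44}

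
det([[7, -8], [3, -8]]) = (7)*(-8) - (-8)*(3)
= -32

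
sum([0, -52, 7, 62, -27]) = 0 + (-52) + 7 + 62 + (-27)
= -10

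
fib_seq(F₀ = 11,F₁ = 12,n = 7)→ F_2 = F_1 + F_0 = 23
F_3 = F_2 + F_1 = 35
F_4 = F_3 + F_2 = 58
...
= [11, 12, 23, 35, 58, 93, 151]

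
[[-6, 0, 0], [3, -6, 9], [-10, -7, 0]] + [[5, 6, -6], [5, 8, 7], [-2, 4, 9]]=[[-1, 6, -6], [8, 2, 16], [-12, -3, 9]]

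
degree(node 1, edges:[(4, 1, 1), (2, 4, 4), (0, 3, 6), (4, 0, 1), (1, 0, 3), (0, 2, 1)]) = incident: (4,1), (1,0)
= 2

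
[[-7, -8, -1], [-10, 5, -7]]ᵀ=[[-7, -10], [-8, 5], [-1, -7]]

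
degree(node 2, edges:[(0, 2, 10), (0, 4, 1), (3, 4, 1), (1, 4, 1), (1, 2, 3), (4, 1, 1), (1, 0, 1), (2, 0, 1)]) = incident: (0,2), (1,2), (2,0)
= 3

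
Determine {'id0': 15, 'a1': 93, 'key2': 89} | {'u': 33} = {'id0': 15, 'a1': 93, 'key2': 89, 'u': 33}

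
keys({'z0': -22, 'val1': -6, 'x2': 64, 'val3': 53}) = ['z0', 'val1', 'x2', 'val3']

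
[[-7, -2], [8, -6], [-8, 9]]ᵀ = [[-7, 8, -8], [-2, -6, 9]]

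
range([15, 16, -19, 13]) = 35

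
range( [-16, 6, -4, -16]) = 22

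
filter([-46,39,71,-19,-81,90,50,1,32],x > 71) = keep x where x > 71: -46✗, 39✗, 71✗, -19✗, -81✗, 90✓, 50✗, 1✗, 32✗
= [90]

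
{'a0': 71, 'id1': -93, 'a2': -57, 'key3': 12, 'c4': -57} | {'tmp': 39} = {'a0': 71, 'id1': -93, 'a2': -57, 'key3': 12, 'c4': -57, 'tmp': 39}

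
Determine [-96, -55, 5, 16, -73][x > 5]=keep x where x > 5: -96✗, -55✗, 5✗, 16✓, -73✗
= [16]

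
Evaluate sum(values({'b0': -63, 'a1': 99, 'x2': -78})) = -42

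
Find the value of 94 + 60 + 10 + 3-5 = 162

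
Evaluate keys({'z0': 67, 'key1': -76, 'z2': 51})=['z0', 'key1', 'z2']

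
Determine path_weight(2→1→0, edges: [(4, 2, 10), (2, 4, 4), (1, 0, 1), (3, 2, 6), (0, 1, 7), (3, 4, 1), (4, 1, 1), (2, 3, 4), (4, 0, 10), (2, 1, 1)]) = 2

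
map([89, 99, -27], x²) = (89)²=7921, (99)²=9801, (-27)²=729
= [7921, 9801, 729]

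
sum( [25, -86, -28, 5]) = -84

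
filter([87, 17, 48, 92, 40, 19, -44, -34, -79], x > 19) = [87, 48, 92, 40]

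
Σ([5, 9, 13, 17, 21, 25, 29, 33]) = 5 + 9 + 13 + 17 + 21 + 25 + 29 + 33
= 152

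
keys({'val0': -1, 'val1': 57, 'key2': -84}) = ['val0', 'val1', 'key2']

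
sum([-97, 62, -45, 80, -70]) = -70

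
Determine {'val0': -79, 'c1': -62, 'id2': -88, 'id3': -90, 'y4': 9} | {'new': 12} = {'val0': -79, 'c1': -62, 'id2': -88, 'id3': -90, 'y4': 9, 'new': 12}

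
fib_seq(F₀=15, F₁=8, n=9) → F_2 = F_1 + F_0 = 23
F_3 = F_2 + F_1 = 31
F_4 = F_3 + F_2 = 54
...
= [15, 8, 23, 31, 54, 85, 139, 224, 363]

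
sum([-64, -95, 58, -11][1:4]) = slice → [-95, 58, -11]
(-95) + 58 + (-11)
= -48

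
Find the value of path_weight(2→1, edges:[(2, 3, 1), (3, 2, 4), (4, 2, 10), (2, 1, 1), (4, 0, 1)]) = 1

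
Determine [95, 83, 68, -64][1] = 83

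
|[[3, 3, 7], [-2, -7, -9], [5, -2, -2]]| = 114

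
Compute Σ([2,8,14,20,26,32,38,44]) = 184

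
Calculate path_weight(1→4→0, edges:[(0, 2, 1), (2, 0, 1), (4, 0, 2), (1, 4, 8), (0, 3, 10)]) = w(1→4)=8 + w(4→0)=2
= 10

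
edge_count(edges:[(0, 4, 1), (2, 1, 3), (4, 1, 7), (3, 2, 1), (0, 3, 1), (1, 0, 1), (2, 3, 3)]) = 7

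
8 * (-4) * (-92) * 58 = 170752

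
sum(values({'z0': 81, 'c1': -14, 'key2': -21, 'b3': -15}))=81 + (-14) + (-21) + (-15)
= 31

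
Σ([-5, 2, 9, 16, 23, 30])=(-5) + 2 + 9 + 16 + 23 + 30
= 75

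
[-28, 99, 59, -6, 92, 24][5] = 24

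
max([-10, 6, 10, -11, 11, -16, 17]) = 17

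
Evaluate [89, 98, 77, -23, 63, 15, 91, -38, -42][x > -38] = keep x where x > -38: 89✓, 98✓, 77✓, -23✓, 63✓, 15✓, 91✓, -38✗, -42✗
= [89, 98, 77, -23, 63, 15, 91]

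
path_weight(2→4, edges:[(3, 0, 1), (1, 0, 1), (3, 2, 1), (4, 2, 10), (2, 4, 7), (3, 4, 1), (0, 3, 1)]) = w(2→4)=7
= 7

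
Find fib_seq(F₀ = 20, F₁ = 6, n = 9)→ [20, 6, 26, 32, 58, 90, 148, 238, 386]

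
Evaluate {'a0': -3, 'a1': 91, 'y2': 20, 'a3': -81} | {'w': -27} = {'a0': -3, 'a1': 91, 'y2': 20, 'a3': -81, 'w': -27}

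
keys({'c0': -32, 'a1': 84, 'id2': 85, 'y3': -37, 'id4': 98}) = ['c0', 'a1', 'id2', 'y3', 'id4']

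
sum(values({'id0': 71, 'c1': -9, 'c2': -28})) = 34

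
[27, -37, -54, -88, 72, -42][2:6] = [-54, -88, 72, -42]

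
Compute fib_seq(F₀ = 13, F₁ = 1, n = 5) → [13, 1, 14, 15, 29]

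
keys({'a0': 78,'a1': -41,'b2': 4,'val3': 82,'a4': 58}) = ['a0', 'a1', 'b2', 'val3', 'a4']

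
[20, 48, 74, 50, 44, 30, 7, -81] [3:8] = [50, 44, 30, 7, -81]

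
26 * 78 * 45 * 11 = 1003860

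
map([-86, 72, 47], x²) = [7396, 5184, 2209]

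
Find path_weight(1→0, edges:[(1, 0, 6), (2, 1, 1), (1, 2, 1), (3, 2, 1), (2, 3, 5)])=w(1→0)=6
= 6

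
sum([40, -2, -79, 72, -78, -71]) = 40 + (-2) + (-79) + 72 + (-78) + (-71)
= -118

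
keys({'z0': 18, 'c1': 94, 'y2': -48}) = ['z0', 'c1', 'y2']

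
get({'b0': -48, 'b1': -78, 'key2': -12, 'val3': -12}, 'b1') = -78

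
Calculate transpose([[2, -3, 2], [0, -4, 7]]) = [[2, 0], [-3, -4], [2, 7]]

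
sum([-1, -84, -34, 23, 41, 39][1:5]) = -54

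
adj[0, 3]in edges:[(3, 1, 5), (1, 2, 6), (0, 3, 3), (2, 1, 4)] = 3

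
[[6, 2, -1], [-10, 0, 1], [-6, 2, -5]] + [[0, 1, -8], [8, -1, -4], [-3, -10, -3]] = [[6, 3, -9], [-2, -1, -3], [-9, -8, -8]]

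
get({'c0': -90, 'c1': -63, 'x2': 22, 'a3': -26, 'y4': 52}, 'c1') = -63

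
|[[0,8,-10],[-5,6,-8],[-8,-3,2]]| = (1)*(0)*det([[6, -8], [-3, 2]]) + (-1)*(8)*det([[-5, -8], [-8, 2]]) + (1)*(-10)*det([[-5, 6], [-8, -3]])
= 0 + 592 + -630
= -38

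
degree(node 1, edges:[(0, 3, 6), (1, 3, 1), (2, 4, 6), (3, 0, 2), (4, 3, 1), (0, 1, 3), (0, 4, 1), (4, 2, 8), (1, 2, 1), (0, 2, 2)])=incident: (1,3), (0,1), (1,2)
= 3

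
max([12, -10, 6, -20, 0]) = 12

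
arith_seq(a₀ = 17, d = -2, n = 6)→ [17, 15, 13, 11, 9, 7]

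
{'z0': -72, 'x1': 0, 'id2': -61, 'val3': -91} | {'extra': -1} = {'z0': -72, 'x1': 0, 'id2': -61, 'val3': -91, 'extra': -1}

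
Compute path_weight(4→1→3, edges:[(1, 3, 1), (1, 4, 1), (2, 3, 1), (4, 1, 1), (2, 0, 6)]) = 2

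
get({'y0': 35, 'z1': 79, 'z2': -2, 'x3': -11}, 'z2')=-2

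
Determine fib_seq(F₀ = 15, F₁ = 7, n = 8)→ [15, 7, 22, 29, 51, 80, 131, 211]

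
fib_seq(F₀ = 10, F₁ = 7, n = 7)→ [10, 7, 17, 24, 41, 65, 106]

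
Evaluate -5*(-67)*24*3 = 24120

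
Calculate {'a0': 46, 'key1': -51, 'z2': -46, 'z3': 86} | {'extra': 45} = {'a0': 46, 'key1': -51, 'z2': -46, 'z3': 86, 'extra': 45}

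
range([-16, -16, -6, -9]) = 10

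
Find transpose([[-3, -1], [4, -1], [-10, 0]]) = [[-3, 4, -10], [-1, -1, 0]]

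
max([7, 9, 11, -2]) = 11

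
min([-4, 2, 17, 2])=-4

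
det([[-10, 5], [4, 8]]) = -100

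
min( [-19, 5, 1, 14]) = -19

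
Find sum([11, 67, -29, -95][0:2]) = 78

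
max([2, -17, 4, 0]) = 4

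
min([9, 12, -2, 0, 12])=-2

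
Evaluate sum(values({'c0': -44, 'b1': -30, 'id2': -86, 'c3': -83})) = -243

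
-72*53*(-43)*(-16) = -2625408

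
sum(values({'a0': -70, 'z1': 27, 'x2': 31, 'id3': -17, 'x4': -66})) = (-70) + 27 + 31 + (-17) + (-66)
= -95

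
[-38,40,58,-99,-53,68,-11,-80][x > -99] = [-38, 40, 58, -53, 68, -11, -80]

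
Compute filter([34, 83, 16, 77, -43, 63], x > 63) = [83, 77]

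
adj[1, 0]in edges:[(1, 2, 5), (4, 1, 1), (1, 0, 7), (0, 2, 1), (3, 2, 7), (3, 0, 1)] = 7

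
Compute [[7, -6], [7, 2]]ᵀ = [[7, 7], [-6, 2]]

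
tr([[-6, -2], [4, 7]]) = 1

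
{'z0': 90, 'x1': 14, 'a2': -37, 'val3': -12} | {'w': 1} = {'z0': 90, 'x1': 14, 'a2': -37, 'val3': -12, 'w': 1}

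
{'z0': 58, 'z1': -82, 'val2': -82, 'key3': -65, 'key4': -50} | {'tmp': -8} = {'z0': 58, 'z1': -82, 'val2': -82, 'key3': -65, 'key4': -50, 'tmp': -8}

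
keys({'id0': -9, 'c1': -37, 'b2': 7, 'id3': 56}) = ['id0', 'c1', 'b2', 'id3']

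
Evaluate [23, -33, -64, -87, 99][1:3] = [-33, -64]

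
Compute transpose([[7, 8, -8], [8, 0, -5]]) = [[7, 8], [8, 0], [-8, -5]]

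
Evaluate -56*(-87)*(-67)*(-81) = 26440344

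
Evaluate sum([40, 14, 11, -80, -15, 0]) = 40 + 14 + 11 + (-80) + (-15) + 0
= -30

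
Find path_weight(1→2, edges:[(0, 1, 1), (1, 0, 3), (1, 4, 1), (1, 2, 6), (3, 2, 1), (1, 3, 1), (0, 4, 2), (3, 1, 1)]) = w(1→2)=6
= 6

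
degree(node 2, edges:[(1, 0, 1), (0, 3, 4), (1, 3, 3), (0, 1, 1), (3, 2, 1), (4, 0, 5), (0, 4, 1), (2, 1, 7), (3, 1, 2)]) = 2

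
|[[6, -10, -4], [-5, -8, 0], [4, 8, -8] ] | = 816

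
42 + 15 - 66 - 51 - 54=-114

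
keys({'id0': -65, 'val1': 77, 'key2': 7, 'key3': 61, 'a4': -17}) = ['id0', 'val1', 'key2', 'key3', 'a4']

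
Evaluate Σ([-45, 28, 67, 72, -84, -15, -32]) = (-45) + 28 + 67 + 72 + (-84) + (-15) + (-32)
= -9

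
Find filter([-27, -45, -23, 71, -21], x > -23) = [71, -21]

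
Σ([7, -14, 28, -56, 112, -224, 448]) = 301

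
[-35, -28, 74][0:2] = [-35, -28]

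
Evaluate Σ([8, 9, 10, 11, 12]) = 8 + 9 + 10 + 11 + 12
= 50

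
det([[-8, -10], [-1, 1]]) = (-8)*(1) - (-10)*(-1)
= -18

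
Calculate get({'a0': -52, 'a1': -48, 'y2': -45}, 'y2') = -45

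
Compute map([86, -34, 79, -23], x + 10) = 86+10=96, -34+10=-24, 79+10=89, -23+10=-13
= [96, -24, 89, -13]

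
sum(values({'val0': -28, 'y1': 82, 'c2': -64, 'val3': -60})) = (-28) + 82 + (-64) + (-60)
= -70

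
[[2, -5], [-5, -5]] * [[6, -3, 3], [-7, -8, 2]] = [[47, 34, -4], [5, 55, -25]]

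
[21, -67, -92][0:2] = [21, -67]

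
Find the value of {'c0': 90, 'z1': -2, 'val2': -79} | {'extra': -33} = {'c0': 90, 'z1': -2, 'val2': -79, 'extra': -33}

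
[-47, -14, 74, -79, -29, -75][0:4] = [-47, -14, 74, -79]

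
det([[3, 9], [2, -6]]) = (3)*(-6) - (9)*(2)
= -36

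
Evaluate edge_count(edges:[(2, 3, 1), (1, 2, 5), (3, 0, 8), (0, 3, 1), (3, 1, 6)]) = 5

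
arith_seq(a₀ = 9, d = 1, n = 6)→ [9, 10, 11, 12, 13, 14]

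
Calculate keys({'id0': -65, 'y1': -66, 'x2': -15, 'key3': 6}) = ['id0', 'y1', 'x2', 'key3']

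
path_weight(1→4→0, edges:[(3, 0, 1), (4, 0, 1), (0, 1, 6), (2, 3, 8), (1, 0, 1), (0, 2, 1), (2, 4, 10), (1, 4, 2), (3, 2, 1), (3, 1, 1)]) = 3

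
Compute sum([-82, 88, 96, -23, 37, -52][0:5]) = 116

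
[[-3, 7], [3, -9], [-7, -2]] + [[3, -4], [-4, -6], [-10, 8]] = [[0, 3], [-1, -15], [-17, 6]]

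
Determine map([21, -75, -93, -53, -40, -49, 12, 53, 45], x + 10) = 21+10=31, -75+10=-65, -93+10=-83, -53+10=-43, -40+10=-30, -49+10=-39, 12+10=22, 53+10=63, 45+10=55
= [31, -65, -83, -43, -30, -39, 22, 63, 55]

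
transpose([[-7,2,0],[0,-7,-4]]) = [[-7, 0], [2, -7], [0, -4]]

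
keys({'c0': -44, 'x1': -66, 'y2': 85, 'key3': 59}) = ['c0', 'x1', 'y2', 'key3']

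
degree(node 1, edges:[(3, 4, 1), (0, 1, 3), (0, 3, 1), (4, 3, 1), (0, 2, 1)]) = incident: (0,1)
= 1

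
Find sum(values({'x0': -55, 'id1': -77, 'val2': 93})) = (-55) + (-77) + 93
= -39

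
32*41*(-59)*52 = -4025216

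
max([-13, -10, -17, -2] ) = -2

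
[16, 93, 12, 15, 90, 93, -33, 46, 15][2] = 12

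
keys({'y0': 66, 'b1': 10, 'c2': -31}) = ['y0', 'b1', 'c2']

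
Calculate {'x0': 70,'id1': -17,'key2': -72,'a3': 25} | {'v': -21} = {'x0': 70, 'id1': -17, 'key2': -72, 'a3': 25, 'v': -21}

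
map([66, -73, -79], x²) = (66)²=4356, (-73)²=5329, (-79)²=6241
= [4356, 5329, 6241]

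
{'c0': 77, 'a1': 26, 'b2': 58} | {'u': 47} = {'c0': 77, 'a1': 26, 'b2': 58, 'u': 47}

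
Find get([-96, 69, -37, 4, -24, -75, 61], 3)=4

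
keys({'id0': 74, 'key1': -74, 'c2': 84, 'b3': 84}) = ['id0', 'key1', 'c2', 'b3']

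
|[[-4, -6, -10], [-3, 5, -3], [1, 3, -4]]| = 274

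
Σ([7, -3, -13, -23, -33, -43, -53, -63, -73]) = 7 + (-3) + (-13) + (-23) + (-33) + (-43) + (-53) + (-63) + (-73)
= -297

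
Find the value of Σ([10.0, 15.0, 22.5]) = 47.5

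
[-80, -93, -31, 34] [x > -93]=keep x where x > -93: -80✓, -93✗, -31✓, 34✓
= [-80, -31, 34]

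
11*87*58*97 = 5384082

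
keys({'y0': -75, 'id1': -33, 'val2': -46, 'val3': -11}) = ['y0', 'id1', 'val2', 'val3']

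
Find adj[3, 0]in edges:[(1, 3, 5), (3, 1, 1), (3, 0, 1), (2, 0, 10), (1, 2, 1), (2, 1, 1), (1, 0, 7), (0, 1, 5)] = 1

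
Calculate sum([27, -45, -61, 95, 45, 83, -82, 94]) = 27 + (-45) + (-61) + 95 + 45 + 83 + (-82) + 94
= 156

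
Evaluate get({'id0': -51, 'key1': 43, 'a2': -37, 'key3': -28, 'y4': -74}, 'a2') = -37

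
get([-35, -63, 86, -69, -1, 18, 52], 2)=86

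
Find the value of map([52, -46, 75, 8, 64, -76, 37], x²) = (52)²=2704, (-46)²=2116, (75)²=5625, (8)²=64, (64)²=4096, (-76)²=5776, (37)²=1369
= [2704, 2116, 5625, 64, 4096, 5776, 1369]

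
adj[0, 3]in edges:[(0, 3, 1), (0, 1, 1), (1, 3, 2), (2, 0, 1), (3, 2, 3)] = 1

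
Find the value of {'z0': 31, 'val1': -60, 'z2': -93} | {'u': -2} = {'z0': 31, 'val1': -60, 'z2': -93, 'u': -2}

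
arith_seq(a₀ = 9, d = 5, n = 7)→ [9, 14, 19, 24, 29, 34, 39]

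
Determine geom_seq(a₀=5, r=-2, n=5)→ a_0 = 5*(-2)^0 = 5
a_1 = 5*(-2)^1 = -10
a_2 = 5*(-2)^2 = 20
...
= [5, -10, 20, -40, 80]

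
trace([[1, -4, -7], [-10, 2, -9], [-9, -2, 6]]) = diagonal: 1 + 2 + 6
= 9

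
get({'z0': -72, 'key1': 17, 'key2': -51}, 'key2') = -51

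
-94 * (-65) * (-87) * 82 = -43588740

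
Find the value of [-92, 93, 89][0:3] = [-92, 93, 89]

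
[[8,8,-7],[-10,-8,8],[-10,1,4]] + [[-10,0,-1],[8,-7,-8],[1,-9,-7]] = [[-2, 8, -8], [-2, -15, 0], [-9, -8, -3]]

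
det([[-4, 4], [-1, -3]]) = (-4)*(-3) - (4)*(-1)
= 16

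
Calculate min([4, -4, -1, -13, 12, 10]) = -13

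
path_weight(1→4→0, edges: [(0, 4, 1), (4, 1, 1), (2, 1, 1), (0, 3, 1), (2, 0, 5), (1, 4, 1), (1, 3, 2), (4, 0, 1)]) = 2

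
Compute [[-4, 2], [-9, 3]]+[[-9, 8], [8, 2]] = [[-13, 10], [-1, 5]]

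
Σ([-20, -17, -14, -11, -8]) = (-20) + (-17) + (-14) + (-11) + (-8)
= -70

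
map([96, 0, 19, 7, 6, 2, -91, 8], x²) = (96)²=9216, (0)²=0, (19)²=361, (7)²=49, (6)²=36, (2)²=4, (-91)²=8281, (8)²=64
= [9216, 0, 361, 49, 36, 4, 8281, 64]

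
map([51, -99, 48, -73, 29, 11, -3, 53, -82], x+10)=51+10=61, -99+10=-89, 48+10=58, -73+10=-63, 29+10=39, 11+10=21, -3+10=7, 53+10=63, -82+10=-72
= [61, -89, 58, -63, 39, 21, 7, 63, -72]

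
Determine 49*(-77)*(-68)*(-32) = -8210048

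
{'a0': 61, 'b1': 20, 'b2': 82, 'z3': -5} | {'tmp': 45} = {'a0': 61, 'b1': 20, 'b2': 82, 'z3': -5, 'tmp': 45}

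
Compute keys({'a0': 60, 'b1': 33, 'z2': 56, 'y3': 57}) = ['a0', 'b1', 'z2', 'y3']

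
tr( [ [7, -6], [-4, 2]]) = diagonal: 7 + 2
= 9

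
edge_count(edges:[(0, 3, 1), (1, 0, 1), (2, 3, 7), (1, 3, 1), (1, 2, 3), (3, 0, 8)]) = 6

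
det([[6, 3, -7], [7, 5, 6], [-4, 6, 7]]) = -659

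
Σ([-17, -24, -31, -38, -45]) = -155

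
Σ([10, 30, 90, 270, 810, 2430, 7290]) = 10 + 30 + 90 + 270 + 810 + 2430 + 7290
= 10930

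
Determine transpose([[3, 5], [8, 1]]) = [[3, 8], [5, 1]]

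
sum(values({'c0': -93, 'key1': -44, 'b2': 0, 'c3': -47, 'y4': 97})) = -87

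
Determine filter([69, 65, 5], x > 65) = keep x where x > 65: 69✓, 65✗, 5✗
= [69]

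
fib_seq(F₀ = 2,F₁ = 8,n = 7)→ F_2 = F_1 + F_0 = 10
F_3 = F_2 + F_1 = 18
F_4 = F_3 + F_2 = 28
...
= [2, 8, 10, 18, 28, 46, 74]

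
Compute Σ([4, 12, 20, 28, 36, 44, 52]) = 4 + 12 + 20 + 28 + 36 + 44 + 52
= 196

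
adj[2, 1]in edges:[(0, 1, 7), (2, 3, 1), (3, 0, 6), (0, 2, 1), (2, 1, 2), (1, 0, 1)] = 2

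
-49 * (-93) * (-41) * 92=-17189004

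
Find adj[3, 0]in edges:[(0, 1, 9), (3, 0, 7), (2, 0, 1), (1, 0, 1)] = 7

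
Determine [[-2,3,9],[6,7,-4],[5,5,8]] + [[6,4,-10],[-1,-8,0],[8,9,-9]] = [[4, 7, -1], [5, -1, -4], [13, 14, -1]]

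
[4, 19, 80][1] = 19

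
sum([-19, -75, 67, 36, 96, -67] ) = 38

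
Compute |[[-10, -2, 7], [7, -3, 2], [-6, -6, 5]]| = -296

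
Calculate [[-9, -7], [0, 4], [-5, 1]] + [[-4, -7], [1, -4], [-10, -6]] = [[-13, -14], [1, 0], [-15, -5]]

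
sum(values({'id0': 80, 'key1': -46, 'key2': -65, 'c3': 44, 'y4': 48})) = 80 + (-46) + (-65) + 44 + 48
= 61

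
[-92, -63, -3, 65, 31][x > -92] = [-63, -3, 65, 31]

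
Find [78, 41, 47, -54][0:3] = [78, 41, 47]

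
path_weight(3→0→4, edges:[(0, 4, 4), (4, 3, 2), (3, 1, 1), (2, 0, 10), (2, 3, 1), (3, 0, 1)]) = 5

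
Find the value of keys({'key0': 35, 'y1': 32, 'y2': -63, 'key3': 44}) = ['key0', 'y1', 'y2', 'key3']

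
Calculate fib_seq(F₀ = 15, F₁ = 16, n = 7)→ [15, 16, 31, 47, 78, 125, 203]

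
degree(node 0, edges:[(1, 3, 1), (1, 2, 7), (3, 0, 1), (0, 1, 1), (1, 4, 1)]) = incident: (3,0), (0,1)
= 2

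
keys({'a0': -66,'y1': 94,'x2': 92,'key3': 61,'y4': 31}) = ['a0', 'y1', 'x2', 'key3', 'y4']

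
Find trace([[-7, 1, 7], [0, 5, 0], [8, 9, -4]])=diagonal: (-7) + 5 + (-4)
= -6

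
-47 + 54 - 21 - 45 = -59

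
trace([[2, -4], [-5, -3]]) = diagonal: 2 + (-3)
= -1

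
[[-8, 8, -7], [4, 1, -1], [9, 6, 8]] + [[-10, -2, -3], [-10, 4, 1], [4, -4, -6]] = [[-18, 6, -10], [-6, 5, 0], [13, 2, 2]]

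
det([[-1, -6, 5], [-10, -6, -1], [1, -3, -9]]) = 675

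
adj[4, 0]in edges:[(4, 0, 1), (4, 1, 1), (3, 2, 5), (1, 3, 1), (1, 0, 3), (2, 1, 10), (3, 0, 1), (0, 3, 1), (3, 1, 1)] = 1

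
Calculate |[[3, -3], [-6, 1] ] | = -15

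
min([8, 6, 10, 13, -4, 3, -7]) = -7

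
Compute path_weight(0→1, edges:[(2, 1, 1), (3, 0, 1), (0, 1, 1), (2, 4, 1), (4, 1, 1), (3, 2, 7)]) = w(0→1)=1
= 1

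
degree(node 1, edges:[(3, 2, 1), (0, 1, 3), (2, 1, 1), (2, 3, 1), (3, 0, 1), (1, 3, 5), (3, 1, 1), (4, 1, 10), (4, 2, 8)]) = 5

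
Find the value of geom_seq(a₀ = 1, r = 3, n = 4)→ a_0 = 1*3^0 = 1
a_1 = 1*3^1 = 3
a_2 = 1*3^2 = 9
...
= [1, 3, 9, 27]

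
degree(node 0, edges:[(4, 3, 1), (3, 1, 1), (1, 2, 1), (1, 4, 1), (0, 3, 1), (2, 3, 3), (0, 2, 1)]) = incident: (0,3), (0,2)
= 2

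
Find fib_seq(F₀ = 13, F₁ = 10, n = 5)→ [13, 10, 23, 33, 56]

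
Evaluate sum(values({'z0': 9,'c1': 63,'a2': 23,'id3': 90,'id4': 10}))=195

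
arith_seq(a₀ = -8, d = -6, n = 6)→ a_0 = -8 + 0*-6 = -8
a_1 = -8 + 1*-6 = -14
a_2 = -8 + 2*-6 = -20
...
= [-8, -14, -20, -26, -32, -38]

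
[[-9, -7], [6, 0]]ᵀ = [[-9, 6], [-7, 0]]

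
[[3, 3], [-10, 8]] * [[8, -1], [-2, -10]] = C[0][0] = (3)*(8) + (3)*(-2) = 18
C[0][1] = (3)*(-1) + (3)*(-10) = -33
C[1][0] = (-10)*(8) + (8)*(-2) = -96
C[1][1] = (-10)*(-1) + (8)*(-10) = -70
= [[18, -33], [-96, -70]]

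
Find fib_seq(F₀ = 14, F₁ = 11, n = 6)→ F_2 = F_1 + F_0 = 25
F_3 = F_2 + F_1 = 36
F_4 = F_3 + F_2 = 61
...
= [14, 11, 25, 36, 61, 97]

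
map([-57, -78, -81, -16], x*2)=[-114, -156, -162, -32]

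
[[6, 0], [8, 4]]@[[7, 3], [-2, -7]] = [[42, 18], [48, -4]]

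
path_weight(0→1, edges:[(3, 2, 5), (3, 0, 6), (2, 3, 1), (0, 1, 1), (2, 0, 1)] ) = w(0→1)=1
= 1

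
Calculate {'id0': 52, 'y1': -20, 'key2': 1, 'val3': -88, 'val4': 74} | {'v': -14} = {'id0': 52, 'y1': -20, 'key2': 1, 'val3': -88, 'val4': 74, 'v': -14}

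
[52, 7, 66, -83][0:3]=[52, 7, 66]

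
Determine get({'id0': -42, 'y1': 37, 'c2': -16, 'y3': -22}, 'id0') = -42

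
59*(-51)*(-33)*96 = 9532512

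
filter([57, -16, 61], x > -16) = keep x where x > -16: 57✓, -16✗, 61✓
= [57, 61]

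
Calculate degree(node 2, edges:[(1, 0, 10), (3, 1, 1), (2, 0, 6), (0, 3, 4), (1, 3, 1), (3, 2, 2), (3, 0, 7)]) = incident: (2,0), (3,2)
= 2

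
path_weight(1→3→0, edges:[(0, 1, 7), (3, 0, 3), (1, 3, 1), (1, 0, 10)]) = 4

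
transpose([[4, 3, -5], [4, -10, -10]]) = [[4, 4], [3, -10], [-5, -10]]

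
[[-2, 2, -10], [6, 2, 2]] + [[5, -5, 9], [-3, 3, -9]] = [[3, -3, -1], [3, 5, -7]]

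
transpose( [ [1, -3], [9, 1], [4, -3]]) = [[1, 9, 4], [-3, 1, -3]]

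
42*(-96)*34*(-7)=959616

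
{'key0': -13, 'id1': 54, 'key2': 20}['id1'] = 54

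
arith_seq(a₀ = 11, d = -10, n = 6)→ [11, 1, -9, -19, -29, -39]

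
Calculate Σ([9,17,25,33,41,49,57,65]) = 296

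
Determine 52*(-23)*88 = -105248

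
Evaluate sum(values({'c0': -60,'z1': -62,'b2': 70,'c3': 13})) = (-60) + (-62) + 70 + 13
= -39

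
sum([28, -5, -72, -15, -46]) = -110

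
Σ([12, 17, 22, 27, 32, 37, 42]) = 189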